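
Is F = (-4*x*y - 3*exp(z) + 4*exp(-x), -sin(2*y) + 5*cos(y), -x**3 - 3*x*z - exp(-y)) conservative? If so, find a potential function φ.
No, ∇×F = (exp(-y), 3*x**2 + 3*z - 3*exp(z), 4*x) ≠ 0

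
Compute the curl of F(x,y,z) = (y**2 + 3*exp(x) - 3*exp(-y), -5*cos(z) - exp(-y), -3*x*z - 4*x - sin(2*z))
(-5*sin(z), 3*z + 4, -2*y - 3*exp(-y))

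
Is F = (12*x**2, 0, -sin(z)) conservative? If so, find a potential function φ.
Yes, F is conservative. φ = 4*x**3 + cos(z)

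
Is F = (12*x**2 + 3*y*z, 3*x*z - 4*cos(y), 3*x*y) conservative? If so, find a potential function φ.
Yes, F is conservative. φ = 4*x**3 + 3*x*y*z - 4*sin(y)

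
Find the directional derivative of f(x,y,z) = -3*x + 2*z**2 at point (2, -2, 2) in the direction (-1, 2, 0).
3*sqrt(5)/5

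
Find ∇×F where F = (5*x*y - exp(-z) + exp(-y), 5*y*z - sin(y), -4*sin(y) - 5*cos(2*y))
(-5*y + 10*sin(2*y) - 4*cos(y), exp(-z), -5*x + exp(-y))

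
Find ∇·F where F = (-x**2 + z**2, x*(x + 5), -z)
-2*x - 1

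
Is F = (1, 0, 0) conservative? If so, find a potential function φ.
Yes, F is conservative. φ = x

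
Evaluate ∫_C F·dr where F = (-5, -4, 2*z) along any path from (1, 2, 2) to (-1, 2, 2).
10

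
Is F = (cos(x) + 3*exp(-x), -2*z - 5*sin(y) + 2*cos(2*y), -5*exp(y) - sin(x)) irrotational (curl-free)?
No, ∇×F = (2 - 5*exp(y), cos(x), 0)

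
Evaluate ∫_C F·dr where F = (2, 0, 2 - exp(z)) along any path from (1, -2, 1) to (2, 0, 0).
-1 + E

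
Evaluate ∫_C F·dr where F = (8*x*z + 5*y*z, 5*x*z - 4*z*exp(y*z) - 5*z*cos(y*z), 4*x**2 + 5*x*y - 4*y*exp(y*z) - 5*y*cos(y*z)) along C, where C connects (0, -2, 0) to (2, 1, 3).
-4*exp(3) - 5*sin(3) + 82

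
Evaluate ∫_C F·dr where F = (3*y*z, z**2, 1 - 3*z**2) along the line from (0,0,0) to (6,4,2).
142/3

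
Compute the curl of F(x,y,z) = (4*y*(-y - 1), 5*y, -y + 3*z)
(-1, 0, 8*y + 4)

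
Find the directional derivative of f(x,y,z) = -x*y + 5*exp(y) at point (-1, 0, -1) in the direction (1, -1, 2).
-sqrt(6)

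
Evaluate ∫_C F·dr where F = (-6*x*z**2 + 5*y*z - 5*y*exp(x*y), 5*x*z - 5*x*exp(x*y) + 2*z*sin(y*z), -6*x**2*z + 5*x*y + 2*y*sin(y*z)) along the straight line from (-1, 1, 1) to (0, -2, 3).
-2*cos(6) + 2*cos(1) + 5*exp(-1) + 3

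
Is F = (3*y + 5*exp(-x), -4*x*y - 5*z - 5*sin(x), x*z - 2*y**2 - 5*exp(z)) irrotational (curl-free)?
No, ∇×F = (5 - 4*y, -z, -4*y - 5*cos(x) - 3)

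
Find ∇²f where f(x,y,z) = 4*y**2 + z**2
10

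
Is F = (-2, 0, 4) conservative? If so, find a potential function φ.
Yes, F is conservative. φ = -2*x + 4*z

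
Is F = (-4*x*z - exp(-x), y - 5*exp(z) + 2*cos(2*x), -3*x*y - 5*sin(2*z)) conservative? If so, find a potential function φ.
No, ∇×F = (-3*x + 5*exp(z), -4*x + 3*y, -4*sin(2*x)) ≠ 0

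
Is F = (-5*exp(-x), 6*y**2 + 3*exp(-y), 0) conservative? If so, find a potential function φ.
Yes, F is conservative. φ = 2*y**3 - 3*exp(-y) + 5*exp(-x)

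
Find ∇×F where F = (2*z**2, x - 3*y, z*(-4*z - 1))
(0, 4*z, 1)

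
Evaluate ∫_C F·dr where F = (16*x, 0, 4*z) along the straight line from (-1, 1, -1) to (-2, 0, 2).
30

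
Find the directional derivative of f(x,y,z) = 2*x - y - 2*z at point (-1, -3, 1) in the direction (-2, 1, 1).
-7*sqrt(6)/6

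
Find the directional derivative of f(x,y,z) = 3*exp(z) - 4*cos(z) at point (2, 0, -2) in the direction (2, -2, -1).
-exp(-2) + 4*sin(2)/3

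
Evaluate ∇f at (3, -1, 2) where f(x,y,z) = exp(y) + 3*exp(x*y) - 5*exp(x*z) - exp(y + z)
((-10*exp(9) - 3)*exp(-3), (-exp(4) + exp(2) + 9)*exp(-3), -15*exp(6) - E)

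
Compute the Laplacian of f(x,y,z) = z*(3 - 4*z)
-8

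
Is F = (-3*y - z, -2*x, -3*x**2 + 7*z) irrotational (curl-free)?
No, ∇×F = (0, 6*x - 1, 1)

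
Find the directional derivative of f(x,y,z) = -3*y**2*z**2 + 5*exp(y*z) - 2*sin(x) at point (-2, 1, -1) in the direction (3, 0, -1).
-sqrt(10)*(6*E*cos(2) + 5 + 6*E)*exp(-1)/10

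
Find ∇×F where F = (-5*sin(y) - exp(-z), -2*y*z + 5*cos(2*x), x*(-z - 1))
(2*y, z + 1 + exp(-z), -10*sin(2*x) + 5*cos(y))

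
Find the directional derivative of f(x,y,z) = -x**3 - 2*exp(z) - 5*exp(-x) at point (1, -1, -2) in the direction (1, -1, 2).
sqrt(6)*(E*(5 - 3*E) - 4)*exp(-2)/6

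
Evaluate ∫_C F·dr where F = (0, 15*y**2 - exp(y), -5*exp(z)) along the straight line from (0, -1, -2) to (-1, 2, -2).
-exp(2) + exp(-1) + 45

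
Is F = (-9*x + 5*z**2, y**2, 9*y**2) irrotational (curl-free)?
No, ∇×F = (18*y, 10*z, 0)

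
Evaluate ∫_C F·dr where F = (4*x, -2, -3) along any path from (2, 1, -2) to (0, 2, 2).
-22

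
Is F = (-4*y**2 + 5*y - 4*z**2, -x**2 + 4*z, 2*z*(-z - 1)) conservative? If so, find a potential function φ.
No, ∇×F = (-4, -8*z, -2*x + 8*y - 5) ≠ 0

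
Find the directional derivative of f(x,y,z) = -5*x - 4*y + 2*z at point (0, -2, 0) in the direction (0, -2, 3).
14*sqrt(13)/13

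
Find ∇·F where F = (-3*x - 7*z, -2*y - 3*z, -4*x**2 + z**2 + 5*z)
2*z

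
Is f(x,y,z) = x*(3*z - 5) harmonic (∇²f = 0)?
Yes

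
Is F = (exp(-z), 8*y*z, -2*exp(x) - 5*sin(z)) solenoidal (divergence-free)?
No, ∇·F = 8*z - 5*cos(z)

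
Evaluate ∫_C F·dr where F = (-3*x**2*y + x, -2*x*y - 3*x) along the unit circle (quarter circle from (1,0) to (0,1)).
-9*pi/16 - 7/6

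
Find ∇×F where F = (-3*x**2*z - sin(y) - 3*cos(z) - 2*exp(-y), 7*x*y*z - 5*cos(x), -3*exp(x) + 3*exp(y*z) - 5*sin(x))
(-7*x*y + 3*z*exp(y*z), -3*x**2 + 3*exp(x) + 3*sin(z) + 5*cos(x), 7*y*z + 5*sin(x) + cos(y) - 2*exp(-y))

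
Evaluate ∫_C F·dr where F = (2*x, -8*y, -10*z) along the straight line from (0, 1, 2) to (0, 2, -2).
-12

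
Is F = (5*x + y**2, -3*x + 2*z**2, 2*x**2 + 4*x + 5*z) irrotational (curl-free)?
No, ∇×F = (-4*z, -4*x - 4, -2*y - 3)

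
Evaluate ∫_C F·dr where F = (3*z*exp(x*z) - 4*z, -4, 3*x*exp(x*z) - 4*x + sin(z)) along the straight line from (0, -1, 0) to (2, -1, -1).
-cos(1) + 3*exp(-2) + 6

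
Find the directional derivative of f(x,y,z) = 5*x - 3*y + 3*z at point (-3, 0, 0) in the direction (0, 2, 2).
0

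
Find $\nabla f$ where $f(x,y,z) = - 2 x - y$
(-2, -1, 0)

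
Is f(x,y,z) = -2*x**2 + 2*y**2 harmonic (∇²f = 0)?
Yes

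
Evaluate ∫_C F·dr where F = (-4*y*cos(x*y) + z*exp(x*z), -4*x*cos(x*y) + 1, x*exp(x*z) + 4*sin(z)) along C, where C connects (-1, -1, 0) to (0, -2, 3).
3 + 4*sin(1) - 4*cos(3)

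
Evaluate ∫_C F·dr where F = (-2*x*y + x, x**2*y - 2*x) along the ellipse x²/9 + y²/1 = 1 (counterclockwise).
-6*pi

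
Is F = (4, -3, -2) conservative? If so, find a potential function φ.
Yes, F is conservative. φ = 4*x - 3*y - 2*z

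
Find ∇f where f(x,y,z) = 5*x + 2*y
(5, 2, 0)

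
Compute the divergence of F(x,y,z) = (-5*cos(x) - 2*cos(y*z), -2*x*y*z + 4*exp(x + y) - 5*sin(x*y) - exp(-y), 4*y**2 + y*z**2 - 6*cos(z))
-2*x*z - 5*x*cos(x*y) + 2*y*z + 4*exp(x + y) + 5*sin(x) + 6*sin(z) + exp(-y)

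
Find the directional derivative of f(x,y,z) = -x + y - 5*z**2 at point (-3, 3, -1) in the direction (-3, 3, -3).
-8*sqrt(3)/3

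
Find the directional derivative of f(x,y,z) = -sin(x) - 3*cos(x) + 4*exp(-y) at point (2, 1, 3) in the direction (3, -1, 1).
sqrt(11)*(4 + 3*E*(-cos(2) + 3*sin(2)))*exp(-1)/11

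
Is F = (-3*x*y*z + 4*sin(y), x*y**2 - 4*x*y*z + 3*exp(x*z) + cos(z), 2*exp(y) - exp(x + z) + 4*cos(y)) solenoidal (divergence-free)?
No, ∇·F = 2*x*y - 4*x*z - 3*y*z - exp(x + z)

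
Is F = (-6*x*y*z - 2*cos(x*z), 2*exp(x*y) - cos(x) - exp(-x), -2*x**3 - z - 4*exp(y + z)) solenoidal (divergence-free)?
No, ∇·F = 2*x*exp(x*y) - 6*y*z + 2*z*sin(x*z) - 4*exp(y + z) - 1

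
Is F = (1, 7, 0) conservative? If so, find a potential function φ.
Yes, F is conservative. φ = x + 7*y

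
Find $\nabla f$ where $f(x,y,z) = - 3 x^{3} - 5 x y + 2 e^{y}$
(-9*x**2 - 5*y, -5*x + 2*exp(y), 0)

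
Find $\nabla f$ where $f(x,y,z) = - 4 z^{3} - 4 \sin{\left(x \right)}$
(-4*cos(x), 0, -12*z**2)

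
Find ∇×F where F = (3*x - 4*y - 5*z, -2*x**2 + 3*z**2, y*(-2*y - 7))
(-4*y - 6*z - 7, -5, 4 - 4*x)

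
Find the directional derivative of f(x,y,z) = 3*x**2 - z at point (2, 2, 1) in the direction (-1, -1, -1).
-11*sqrt(3)/3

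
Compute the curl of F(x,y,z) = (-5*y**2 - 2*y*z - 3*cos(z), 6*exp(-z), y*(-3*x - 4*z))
(-3*x - 4*z + 6*exp(-z), y + 3*sin(z), 10*y + 2*z)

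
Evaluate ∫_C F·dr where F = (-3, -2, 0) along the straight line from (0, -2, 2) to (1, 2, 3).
-11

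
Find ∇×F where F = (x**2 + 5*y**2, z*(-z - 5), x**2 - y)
(2*z + 4, -2*x, -10*y)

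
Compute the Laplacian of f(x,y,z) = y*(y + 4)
2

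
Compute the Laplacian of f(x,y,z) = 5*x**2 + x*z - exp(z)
10 - exp(z)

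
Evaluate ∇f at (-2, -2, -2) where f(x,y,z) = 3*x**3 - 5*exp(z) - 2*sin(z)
(36, 0, -5*exp(-2) - 2*cos(2))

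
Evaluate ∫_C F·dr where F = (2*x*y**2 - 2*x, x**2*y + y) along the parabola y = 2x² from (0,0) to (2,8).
596/3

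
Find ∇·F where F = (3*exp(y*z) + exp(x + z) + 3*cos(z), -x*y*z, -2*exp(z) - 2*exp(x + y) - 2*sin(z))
-x*z - 2*exp(z) + exp(x + z) - 2*cos(z)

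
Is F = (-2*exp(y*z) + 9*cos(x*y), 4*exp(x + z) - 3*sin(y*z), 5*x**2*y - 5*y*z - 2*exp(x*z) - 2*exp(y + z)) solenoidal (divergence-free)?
No, ∇·F = -2*x*exp(x*z) - 9*y*sin(x*y) - 5*y - 3*z*cos(y*z) - 2*exp(y + z)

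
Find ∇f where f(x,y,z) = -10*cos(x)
(10*sin(x), 0, 0)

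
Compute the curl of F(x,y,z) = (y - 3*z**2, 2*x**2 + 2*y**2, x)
(0, -6*z - 1, 4*x - 1)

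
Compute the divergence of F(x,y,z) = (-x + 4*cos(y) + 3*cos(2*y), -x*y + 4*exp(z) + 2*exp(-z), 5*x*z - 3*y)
4*x - 1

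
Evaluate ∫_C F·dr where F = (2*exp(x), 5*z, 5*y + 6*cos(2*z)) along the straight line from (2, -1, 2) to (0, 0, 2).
12 - 2*exp(2)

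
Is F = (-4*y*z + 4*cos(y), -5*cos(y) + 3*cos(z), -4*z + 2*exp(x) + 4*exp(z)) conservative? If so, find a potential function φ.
No, ∇×F = (3*sin(z), -4*y - 2*exp(x), 4*z + 4*sin(y)) ≠ 0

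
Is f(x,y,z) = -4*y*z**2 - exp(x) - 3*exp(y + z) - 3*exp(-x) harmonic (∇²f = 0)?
No, ∇²f = -8*y - exp(x) - 6*exp(y + z) - 3*exp(-x)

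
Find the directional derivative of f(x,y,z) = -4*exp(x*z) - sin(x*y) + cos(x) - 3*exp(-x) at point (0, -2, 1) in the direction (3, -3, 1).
3*sqrt(19)/19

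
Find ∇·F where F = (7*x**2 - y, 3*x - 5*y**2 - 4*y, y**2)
14*x - 10*y - 4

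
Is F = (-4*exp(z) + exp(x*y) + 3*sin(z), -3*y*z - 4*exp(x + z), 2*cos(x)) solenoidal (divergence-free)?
No, ∇·F = y*exp(x*y) - 3*z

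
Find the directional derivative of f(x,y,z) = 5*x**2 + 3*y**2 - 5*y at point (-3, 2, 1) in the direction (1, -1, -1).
-37*sqrt(3)/3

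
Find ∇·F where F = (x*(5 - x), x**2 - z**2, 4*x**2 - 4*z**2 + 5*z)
-2*x - 8*z + 10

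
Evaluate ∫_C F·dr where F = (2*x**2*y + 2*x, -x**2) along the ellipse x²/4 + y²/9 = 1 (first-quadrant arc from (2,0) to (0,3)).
-12 - 3*pi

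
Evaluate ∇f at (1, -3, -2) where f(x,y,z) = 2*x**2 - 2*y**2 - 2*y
(4, 10, 0)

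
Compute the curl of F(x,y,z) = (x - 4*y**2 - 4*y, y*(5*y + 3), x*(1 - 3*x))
(0, 6*x - 1, 8*y + 4)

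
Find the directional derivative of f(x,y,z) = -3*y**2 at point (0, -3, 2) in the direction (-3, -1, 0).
-9*sqrt(10)/5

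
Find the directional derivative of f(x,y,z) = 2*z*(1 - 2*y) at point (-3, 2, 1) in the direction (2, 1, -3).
sqrt(14)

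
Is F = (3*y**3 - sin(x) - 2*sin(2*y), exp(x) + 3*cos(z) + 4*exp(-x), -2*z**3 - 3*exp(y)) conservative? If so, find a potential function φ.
No, ∇×F = (-3*exp(y) + 3*sin(z), 0, -9*y**2 + exp(x) + 4*cos(2*y) - 4*exp(-x)) ≠ 0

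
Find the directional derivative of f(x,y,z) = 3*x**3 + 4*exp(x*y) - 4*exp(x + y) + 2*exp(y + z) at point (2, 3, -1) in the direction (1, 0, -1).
sqrt(2)*(-2*exp(5) - exp(2) + 18 + 6*exp(6))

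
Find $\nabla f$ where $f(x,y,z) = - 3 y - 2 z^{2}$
(0, -3, -4*z)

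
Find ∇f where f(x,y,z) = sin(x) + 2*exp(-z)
(cos(x), 0, -2*exp(-z))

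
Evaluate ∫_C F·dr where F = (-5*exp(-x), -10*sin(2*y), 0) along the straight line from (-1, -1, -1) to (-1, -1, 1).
0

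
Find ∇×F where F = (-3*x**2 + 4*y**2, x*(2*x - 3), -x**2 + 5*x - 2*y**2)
(-4*y, 2*x - 5, 4*x - 8*y - 3)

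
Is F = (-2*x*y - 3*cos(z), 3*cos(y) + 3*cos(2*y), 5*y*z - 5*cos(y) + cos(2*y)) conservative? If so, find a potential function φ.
No, ∇×F = (5*z + 5*sin(y) - 2*sin(2*y), 3*sin(z), 2*x) ≠ 0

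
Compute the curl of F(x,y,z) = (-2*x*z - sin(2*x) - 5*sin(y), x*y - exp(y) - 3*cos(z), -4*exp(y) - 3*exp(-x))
(-4*exp(y) - 3*sin(z), -2*x - 3*exp(-x), y + 5*cos(y))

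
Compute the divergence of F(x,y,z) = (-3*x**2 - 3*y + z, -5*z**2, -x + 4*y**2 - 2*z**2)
-6*x - 4*z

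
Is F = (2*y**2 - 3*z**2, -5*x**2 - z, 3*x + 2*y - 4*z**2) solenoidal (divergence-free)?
No, ∇·F = -8*z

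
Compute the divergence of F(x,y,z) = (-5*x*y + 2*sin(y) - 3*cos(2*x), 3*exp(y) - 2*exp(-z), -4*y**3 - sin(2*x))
-5*y + 3*exp(y) + 6*sin(2*x)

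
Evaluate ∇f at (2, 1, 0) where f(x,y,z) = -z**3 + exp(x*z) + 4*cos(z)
(0, 0, 2)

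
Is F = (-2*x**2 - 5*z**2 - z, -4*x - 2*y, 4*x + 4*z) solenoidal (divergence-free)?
No, ∇·F = 2 - 4*x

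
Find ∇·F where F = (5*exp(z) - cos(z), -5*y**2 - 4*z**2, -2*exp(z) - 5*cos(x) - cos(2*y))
-10*y - 2*exp(z)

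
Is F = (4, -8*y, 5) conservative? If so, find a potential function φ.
Yes, F is conservative. φ = 4*x - 4*y**2 + 5*z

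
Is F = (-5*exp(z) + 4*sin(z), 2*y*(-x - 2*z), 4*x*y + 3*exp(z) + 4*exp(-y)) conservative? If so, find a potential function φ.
No, ∇×F = (4*x + 4*y - 4*exp(-y), -4*y - 5*exp(z) + 4*cos(z), -2*y) ≠ 0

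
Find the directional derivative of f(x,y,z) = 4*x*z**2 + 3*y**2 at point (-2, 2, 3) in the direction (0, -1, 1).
-30*sqrt(2)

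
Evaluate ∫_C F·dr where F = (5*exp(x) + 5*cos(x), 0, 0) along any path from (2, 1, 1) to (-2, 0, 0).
-5*exp(2) - 10*sin(2) + 5*exp(-2)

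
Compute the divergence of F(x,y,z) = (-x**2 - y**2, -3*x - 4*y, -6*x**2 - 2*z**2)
-2*x - 4*z - 4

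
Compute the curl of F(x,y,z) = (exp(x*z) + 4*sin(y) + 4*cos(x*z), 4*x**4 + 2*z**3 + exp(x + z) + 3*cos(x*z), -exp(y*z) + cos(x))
(3*x*sin(x*z) - 6*z**2 - z*exp(y*z) - exp(x + z), x*exp(x*z) - 4*x*sin(x*z) + sin(x), 16*x**3 - 3*z*sin(x*z) + exp(x + z) - 4*cos(y))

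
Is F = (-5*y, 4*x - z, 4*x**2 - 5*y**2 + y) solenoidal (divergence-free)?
Yes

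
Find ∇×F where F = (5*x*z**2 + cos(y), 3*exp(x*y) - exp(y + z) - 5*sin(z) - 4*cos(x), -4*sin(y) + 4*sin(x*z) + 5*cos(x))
(exp(y + z) - 4*cos(y) + 5*cos(z), 10*x*z - 4*z*cos(x*z) + 5*sin(x), 3*y*exp(x*y) + 4*sin(x) + sin(y))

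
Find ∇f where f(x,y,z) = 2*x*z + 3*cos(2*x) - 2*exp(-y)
(2*z - 6*sin(2*x), 2*exp(-y), 2*x)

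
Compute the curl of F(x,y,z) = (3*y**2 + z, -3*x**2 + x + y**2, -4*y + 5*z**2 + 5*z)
(-4, 1, -6*x - 6*y + 1)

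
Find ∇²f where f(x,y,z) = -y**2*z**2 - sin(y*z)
(y**2 + z**2)*(sin(y*z) - 2)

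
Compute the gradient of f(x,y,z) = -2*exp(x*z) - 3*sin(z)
(-2*z*exp(x*z), 0, -2*x*exp(x*z) - 3*cos(z))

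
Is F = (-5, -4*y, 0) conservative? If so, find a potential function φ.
Yes, F is conservative. φ = -5*x - 2*y**2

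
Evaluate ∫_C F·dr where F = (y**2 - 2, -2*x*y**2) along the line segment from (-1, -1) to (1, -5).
146/3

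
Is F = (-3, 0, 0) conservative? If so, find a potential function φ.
Yes, F is conservative. φ = -3*x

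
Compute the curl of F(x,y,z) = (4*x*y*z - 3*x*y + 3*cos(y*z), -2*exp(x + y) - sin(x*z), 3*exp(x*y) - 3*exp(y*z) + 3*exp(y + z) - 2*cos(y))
(3*x*exp(x*y) + x*cos(x*z) - 3*z*exp(y*z) + 3*exp(y + z) + 2*sin(y), y*(4*x - 3*exp(x*y) - 3*sin(y*z)), -4*x*z + 3*x + 3*z*sin(y*z) - z*cos(x*z) - 2*exp(x + y))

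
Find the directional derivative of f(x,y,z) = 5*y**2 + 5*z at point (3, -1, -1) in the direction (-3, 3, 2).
-10*sqrt(22)/11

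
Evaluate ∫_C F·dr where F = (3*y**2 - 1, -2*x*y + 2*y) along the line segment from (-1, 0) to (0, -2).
25/3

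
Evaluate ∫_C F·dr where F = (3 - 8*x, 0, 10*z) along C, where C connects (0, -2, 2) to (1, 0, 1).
-16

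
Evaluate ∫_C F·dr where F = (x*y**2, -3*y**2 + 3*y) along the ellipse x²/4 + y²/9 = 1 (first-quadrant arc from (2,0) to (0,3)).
-45/2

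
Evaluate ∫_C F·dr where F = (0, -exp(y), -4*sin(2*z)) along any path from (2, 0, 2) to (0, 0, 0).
2 - 2*cos(4)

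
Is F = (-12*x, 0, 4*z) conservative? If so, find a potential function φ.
Yes, F is conservative. φ = -6*x**2 + 2*z**2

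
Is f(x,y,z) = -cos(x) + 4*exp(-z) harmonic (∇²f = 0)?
No, ∇²f = cos(x) + 4*exp(-z)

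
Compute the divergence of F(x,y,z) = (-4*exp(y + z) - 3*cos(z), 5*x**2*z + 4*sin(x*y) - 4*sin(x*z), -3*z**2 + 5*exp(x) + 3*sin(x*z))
4*x*cos(x*y) + 3*x*cos(x*z) - 6*z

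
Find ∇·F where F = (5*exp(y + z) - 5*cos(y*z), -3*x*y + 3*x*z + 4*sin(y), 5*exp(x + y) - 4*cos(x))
-3*x + 4*cos(y)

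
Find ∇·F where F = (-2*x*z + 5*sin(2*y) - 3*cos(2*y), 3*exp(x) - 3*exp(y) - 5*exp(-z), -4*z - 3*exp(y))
-2*z - 3*exp(y) - 4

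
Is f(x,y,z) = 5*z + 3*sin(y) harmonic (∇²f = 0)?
No, ∇²f = -3*sin(y)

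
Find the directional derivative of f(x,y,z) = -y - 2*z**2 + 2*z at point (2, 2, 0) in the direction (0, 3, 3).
sqrt(2)/2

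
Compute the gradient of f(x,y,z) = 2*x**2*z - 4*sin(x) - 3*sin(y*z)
(4*x*z - 4*cos(x), -3*z*cos(y*z), 2*x**2 - 3*y*cos(y*z))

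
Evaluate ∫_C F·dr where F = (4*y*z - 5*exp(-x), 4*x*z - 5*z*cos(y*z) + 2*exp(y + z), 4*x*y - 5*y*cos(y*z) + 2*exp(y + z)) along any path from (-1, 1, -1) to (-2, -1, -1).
-14 - 5*E - 10*sin(1) + 2*exp(-2) + 5*exp(2)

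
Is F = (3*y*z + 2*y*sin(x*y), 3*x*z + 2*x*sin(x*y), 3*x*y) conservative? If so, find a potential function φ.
Yes, F is conservative. φ = 3*x*y*z - 2*cos(x*y)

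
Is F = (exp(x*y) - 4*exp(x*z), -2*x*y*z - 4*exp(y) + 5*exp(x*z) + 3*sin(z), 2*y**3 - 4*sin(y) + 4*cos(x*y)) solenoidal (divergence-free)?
No, ∇·F = -2*x*z + y*exp(x*y) - 4*z*exp(x*z) - 4*exp(y)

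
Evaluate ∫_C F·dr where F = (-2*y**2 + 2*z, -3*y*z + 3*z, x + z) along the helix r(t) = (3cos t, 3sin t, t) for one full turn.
pi*(4*pi + 51)/2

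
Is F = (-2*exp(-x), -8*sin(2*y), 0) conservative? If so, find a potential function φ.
Yes, F is conservative. φ = 4*cos(2*y) + 2*exp(-x)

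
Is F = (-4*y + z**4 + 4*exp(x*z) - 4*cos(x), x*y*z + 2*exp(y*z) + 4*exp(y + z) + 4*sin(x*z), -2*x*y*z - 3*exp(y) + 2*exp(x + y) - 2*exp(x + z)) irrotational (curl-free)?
No, ∇×F = (-x*y - 2*x*z - 4*x*cos(x*z) - 2*y*exp(y*z) - 3*exp(y) + 2*exp(x + y) - 4*exp(y + z), 4*x*exp(x*z) + 2*y*z + 4*z**3 - 2*exp(x + y) + 2*exp(x + z), y*z + 4*z*cos(x*z) + 4)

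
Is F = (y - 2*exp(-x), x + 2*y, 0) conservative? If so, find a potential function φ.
Yes, F is conservative. φ = x*y + y**2 + 2*exp(-x)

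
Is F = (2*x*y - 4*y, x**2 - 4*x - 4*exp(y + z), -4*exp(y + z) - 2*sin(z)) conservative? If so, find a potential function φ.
Yes, F is conservative. φ = x**2*y - 4*x*y - 4*exp(y + z) + 2*cos(z)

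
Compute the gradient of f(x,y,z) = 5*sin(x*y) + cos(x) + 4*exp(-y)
(5*y*cos(x*y) - sin(x), 5*x*cos(x*y) - 4*exp(-y), 0)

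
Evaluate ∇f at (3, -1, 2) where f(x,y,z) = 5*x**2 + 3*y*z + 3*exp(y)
(30, 3*exp(-1) + 6, -3)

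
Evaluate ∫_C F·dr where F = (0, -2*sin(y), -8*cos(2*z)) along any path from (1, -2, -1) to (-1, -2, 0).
-4*sin(2)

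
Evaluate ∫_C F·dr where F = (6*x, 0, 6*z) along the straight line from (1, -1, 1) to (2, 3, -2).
18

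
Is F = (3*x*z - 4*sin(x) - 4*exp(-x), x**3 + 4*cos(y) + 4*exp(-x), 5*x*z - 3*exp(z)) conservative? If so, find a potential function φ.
No, ∇×F = (0, 3*x - 5*z, 3*x**2 - 4*exp(-x)) ≠ 0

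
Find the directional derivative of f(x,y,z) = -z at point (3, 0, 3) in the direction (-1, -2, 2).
-2/3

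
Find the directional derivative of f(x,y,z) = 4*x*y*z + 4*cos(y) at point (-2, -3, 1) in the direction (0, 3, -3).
2*sqrt(2)*(-8 + sin(3))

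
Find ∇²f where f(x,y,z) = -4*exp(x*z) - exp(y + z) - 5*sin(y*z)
-4*x**2*exp(x*z) + 5*y**2*sin(y*z) - 4*z**2*exp(x*z) + 5*z**2*sin(y*z) - 2*exp(y + z)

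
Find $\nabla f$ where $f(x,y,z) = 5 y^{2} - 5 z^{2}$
(0, 10*y, -10*z)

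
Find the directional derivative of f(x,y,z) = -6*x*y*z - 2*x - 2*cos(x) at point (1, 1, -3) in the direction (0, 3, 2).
42*sqrt(13)/13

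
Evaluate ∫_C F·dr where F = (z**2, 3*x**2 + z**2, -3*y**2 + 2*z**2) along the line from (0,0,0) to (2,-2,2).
-32/3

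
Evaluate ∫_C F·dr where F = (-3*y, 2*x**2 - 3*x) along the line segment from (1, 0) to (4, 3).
6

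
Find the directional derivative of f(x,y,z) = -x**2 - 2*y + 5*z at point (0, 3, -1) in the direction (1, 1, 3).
13*sqrt(11)/11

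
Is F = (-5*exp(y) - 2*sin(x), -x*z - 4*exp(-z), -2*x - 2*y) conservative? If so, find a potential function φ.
No, ∇×F = (x - 2 - 4*exp(-z), 2, -z + 5*exp(y)) ≠ 0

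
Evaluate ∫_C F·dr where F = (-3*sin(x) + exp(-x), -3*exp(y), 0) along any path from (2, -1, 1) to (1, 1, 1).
(3*(-E - cos(2) + cos(1))*exp(2) + 1 + 2*E)*exp(-2)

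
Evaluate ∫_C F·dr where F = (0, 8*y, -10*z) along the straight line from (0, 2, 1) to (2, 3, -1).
20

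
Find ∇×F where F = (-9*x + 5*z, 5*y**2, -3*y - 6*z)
(-3, 5, 0)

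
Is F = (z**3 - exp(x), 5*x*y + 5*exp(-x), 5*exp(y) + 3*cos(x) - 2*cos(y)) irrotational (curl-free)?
No, ∇×F = (5*exp(y) + 2*sin(y), 3*z**2 + 3*sin(x), 5*y - 5*exp(-x))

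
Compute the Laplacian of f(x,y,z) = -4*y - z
0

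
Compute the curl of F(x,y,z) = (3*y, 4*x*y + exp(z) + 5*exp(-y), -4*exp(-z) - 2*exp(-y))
(-exp(z) + 2*exp(-y), 0, 4*y - 3)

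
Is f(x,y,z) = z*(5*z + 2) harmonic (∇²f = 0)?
No, ∇²f = 10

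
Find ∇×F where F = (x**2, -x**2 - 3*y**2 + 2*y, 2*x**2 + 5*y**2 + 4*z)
(10*y, -4*x, -2*x)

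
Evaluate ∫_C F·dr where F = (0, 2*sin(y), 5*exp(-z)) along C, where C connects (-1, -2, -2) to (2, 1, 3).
-2*cos(1) + 2*cos(2) - 5*exp(-3) + 5*exp(2)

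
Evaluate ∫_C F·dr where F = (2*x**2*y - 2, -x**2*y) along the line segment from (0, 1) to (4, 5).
232/3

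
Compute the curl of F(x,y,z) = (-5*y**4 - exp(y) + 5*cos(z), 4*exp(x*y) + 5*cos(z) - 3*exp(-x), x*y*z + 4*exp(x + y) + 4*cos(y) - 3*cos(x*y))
(x*z + 3*x*sin(x*y) + 4*exp(x + y) - 4*sin(y) + 5*sin(z), -y*z - 3*y*sin(x*y) - 4*exp(x + y) - 5*sin(z), 20*y**3 + 4*y*exp(x*y) + exp(y) + 3*exp(-x))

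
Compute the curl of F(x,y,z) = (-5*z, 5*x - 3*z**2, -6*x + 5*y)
(6*z + 5, 1, 5)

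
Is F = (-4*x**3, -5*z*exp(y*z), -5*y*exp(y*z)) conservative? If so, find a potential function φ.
Yes, F is conservative. φ = -x**4 - 5*exp(y*z)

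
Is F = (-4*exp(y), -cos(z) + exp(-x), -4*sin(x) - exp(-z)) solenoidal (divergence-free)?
No, ∇·F = exp(-z)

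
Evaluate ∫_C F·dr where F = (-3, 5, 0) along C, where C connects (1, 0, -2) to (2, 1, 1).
2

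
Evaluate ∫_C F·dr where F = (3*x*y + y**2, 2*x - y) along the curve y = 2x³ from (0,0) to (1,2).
97/35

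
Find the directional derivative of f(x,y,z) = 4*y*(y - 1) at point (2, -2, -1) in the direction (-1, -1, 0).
10*sqrt(2)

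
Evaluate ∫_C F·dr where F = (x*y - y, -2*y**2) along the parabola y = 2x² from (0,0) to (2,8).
-1016/3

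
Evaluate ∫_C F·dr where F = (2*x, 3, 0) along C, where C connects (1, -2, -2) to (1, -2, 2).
0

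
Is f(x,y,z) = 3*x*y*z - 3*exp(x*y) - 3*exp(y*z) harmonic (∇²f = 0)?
No, ∇²f = -3*x**2*exp(x*y) - 3*y**2*exp(x*y) - 3*y**2*exp(y*z) - 3*z**2*exp(y*z)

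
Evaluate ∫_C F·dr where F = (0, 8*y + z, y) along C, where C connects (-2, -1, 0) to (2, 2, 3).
18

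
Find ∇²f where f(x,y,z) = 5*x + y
0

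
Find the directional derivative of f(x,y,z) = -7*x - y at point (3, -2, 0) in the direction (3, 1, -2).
-11*sqrt(14)/7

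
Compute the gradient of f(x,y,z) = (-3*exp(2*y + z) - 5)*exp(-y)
(0, (5 - 3*exp(2*y + z))*exp(-y), -3*exp(y + z))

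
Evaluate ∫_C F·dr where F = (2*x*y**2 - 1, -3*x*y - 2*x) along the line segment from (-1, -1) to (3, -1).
4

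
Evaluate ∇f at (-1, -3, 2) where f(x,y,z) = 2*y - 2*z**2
(0, 2, -8)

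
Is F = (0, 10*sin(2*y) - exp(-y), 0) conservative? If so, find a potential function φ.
Yes, F is conservative. φ = -5*cos(2*y) + exp(-y)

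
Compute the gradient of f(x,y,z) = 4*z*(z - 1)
(0, 0, 8*z - 4)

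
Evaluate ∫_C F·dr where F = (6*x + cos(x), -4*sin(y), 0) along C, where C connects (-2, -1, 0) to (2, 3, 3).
4*cos(3) - 4*cos(1) + 2*sin(2)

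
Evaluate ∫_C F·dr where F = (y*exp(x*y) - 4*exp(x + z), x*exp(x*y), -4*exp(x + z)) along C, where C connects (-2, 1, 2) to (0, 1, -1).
-4*exp(-1) - exp(-2) + 5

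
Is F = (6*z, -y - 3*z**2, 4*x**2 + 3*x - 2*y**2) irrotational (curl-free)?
No, ∇×F = (-4*y + 6*z, 3 - 8*x, 0)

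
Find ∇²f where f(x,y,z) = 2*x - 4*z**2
-8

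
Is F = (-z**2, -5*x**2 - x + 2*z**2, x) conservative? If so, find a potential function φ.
No, ∇×F = (-4*z, -2*z - 1, -10*x - 1) ≠ 0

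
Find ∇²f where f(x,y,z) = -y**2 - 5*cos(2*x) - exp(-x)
20*cos(2*x) - 2 - exp(-x)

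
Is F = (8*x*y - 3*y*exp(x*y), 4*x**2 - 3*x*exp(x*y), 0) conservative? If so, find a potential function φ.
Yes, F is conservative. φ = 4*x**2*y - 3*exp(x*y)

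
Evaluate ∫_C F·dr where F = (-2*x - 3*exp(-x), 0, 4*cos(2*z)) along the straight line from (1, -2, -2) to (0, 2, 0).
2*sin(4) - 3*exp(-1) + 4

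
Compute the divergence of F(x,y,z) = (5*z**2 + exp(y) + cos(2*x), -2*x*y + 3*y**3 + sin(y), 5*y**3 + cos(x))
-2*x + 9*y**2 - 2*sin(2*x) + cos(y)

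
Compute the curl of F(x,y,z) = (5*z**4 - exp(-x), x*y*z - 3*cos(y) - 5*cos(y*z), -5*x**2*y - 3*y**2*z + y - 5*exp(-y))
(-5*x**2 - x*y - 6*y*z - 5*y*sin(y*z) + 1 + 5*exp(-y), 10*x*y + 20*z**3, y*z)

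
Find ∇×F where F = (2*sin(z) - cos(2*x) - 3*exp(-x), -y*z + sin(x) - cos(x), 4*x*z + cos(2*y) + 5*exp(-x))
(y - 2*sin(2*y), -4*z + 2*cos(z) + 5*exp(-x), sin(x) + cos(x))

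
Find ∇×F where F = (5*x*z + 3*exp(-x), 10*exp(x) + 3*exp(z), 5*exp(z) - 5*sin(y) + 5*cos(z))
(-3*exp(z) - 5*cos(y), 5*x, 10*exp(x))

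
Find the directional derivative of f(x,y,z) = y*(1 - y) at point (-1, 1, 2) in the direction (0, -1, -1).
sqrt(2)/2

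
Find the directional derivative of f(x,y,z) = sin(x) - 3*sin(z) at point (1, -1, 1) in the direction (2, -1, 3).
-sqrt(14)*cos(1)/2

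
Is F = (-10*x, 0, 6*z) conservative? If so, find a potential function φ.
Yes, F is conservative. φ = -5*x**2 + 3*z**2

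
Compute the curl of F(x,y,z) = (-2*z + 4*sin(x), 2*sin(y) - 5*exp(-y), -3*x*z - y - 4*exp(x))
(-1, 3*z + 4*exp(x) - 2, 0)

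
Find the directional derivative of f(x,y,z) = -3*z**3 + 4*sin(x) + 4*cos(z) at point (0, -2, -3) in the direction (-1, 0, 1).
sqrt(2)*(-85 + 4*sin(3))/2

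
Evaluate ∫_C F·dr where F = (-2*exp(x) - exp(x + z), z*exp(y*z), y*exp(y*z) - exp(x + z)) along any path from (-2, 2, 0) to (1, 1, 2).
-exp(3) - 2*E - 1 + 3*exp(-2) + exp(2)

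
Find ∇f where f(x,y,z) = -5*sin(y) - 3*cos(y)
(0, 3*sin(y) - 5*cos(y), 0)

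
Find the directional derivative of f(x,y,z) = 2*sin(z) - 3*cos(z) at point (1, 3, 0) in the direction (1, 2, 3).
3*sqrt(14)/7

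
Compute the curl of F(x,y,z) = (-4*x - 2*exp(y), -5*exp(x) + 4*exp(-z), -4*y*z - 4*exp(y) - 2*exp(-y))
(-4*z - 4*exp(y) + 4*exp(-z) + 2*exp(-y), 0, -5*exp(x) + 2*exp(y))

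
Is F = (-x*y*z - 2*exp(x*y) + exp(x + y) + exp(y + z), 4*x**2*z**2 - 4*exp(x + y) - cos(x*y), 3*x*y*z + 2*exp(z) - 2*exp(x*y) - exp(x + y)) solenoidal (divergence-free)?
No, ∇·F = 3*x*y + x*sin(x*y) - y*z - 2*y*exp(x*y) + 2*exp(z) - 3*exp(x + y)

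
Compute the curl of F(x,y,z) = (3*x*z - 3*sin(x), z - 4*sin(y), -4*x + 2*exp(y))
(2*exp(y) - 1, 3*x + 4, 0)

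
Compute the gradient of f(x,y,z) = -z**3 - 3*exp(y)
(0, -3*exp(y), -3*z**2)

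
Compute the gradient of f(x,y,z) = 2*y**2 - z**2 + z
(0, 4*y, 1 - 2*z)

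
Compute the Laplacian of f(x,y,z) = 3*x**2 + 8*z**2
22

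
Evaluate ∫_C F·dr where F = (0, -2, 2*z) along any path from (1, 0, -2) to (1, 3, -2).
-6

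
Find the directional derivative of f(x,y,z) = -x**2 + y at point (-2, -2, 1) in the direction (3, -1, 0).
11*sqrt(10)/10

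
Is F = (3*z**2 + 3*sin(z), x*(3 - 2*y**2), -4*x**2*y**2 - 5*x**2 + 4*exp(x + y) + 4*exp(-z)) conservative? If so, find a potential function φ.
No, ∇×F = (-8*x**2*y + 4*exp(x + y), 8*x*y**2 + 10*x + 6*z - 4*exp(x + y) + 3*cos(z), 3 - 2*y**2) ≠ 0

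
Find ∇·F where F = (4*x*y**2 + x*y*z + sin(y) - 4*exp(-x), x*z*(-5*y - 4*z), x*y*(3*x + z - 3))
x*y - 5*x*z + 4*y**2 + y*z + 4*exp(-x)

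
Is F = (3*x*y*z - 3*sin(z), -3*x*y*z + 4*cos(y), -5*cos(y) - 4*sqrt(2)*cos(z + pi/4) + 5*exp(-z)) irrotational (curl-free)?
No, ∇×F = (3*x*y + 5*sin(y), 3*x*y - 3*cos(z), 3*z*(-x - y))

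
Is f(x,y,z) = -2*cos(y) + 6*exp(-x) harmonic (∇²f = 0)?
No, ∇²f = 2*cos(y) + 6*exp(-x)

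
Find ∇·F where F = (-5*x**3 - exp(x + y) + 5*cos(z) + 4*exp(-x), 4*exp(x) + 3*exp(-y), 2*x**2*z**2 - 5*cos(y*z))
4*x**2*z - 15*x**2 + 5*y*sin(y*z) - exp(x + y) - 3*exp(-y) - 4*exp(-x)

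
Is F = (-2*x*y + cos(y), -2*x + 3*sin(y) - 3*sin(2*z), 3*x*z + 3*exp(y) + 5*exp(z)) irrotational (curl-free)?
No, ∇×F = (3*exp(y) + 6*cos(2*z), -3*z, 2*x + sin(y) - 2)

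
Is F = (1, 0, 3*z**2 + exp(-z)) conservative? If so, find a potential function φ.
Yes, F is conservative. φ = x + z**3 - exp(-z)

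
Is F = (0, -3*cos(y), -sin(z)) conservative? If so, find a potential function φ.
Yes, F is conservative. φ = -3*sin(y) + cos(z)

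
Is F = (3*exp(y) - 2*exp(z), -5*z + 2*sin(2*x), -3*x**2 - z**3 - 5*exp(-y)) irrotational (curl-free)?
No, ∇×F = (5 + 5*exp(-y), 6*x - 2*exp(z), -3*exp(y) + 4*cos(2*x))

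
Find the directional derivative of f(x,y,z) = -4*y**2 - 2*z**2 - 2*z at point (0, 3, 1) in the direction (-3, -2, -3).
3*sqrt(22)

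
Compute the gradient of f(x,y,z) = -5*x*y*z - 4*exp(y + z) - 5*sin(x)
(-5*y*z - 5*cos(x), -5*x*z - 4*exp(y + z), -5*x*y - 4*exp(y + z))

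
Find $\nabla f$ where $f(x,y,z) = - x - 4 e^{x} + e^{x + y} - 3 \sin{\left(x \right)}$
(-4*exp(x) + exp(x + y) - 3*cos(x) - 1, exp(x + y), 0)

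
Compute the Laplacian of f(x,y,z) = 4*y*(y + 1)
8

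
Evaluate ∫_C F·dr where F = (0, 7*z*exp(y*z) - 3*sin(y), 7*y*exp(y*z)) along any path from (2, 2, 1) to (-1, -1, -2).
-3*cos(2) + 3*cos(1)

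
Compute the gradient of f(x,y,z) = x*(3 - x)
(3 - 2*x, 0, 0)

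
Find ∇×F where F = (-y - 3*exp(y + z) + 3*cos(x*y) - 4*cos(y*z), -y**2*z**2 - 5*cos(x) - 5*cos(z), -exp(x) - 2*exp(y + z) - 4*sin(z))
(2*y**2*z - 2*exp(y + z) - 5*sin(z), 4*y*sin(y*z) + exp(x) - 3*exp(y + z), 3*x*sin(x*y) - 4*z*sin(y*z) + 3*exp(y + z) + 5*sin(x) + 1)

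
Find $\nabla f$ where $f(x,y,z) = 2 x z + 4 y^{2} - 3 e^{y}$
(2*z, 8*y - 3*exp(y), 2*x)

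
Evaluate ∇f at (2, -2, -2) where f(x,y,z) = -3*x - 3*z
(-3, 0, -3)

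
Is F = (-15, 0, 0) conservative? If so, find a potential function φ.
Yes, F is conservative. φ = -15*x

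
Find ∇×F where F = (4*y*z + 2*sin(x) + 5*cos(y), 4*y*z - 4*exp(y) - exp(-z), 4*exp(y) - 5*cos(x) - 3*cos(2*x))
(-4*y + 4*exp(y) - exp(-z), 4*y - 5*sin(x) - 6*sin(2*x), -4*z + 5*sin(y))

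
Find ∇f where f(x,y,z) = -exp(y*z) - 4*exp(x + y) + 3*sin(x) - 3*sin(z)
(-4*exp(x + y) + 3*cos(x), -z*exp(y*z) - 4*exp(x + y), -y*exp(y*z) - 3*cos(z))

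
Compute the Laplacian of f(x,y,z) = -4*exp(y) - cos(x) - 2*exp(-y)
-4*exp(y) + cos(x) - 2*exp(-y)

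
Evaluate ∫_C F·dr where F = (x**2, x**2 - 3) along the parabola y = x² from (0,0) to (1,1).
-13/6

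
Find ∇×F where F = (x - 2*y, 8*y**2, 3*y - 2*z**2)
(3, 0, 2)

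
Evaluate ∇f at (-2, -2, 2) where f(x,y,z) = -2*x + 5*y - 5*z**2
(-2, 5, -20)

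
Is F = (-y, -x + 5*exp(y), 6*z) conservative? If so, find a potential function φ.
Yes, F is conservative. φ = -x*y + 3*z**2 + 5*exp(y)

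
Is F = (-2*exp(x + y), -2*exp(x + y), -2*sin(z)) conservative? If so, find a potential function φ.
Yes, F is conservative. φ = -2*exp(x + y) + 2*cos(z)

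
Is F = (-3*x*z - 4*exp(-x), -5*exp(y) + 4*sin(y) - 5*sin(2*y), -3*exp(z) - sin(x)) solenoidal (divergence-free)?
No, ∇·F = -3*z - 5*exp(y) - 3*exp(z) + 4*cos(y) - 10*cos(2*y) + 4*exp(-x)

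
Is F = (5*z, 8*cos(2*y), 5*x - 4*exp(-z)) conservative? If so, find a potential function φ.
Yes, F is conservative. φ = 5*x*z + 4*sin(2*y) + 4*exp(-z)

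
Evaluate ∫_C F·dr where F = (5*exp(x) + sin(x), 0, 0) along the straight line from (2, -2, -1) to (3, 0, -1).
-5*exp(2) + cos(2) - cos(3) + 5*exp(3)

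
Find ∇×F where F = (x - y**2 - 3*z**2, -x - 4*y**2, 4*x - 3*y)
(-3, -6*z - 4, 2*y - 1)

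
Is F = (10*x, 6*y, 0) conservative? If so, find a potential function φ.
Yes, F is conservative. φ = 5*x**2 + 3*y**2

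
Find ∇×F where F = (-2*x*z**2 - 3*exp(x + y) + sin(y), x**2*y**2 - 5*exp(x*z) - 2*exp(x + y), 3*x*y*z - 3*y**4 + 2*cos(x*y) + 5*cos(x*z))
(3*x*z + 5*x*exp(x*z) - 2*x*sin(x*y) - 12*y**3, -4*x*z - 3*y*z + 2*y*sin(x*y) + 5*z*sin(x*z), 2*x*y**2 - 5*z*exp(x*z) + exp(x + y) - cos(y))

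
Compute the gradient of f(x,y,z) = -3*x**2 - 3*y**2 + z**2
(-6*x, -6*y, 2*z)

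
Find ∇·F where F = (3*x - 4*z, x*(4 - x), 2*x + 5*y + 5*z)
8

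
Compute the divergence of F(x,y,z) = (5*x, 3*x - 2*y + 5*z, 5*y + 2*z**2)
4*z + 3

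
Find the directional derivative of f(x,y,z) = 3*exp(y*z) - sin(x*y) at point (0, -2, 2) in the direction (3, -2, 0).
6*sqrt(13)*(-2 + exp(4))*exp(-4)/13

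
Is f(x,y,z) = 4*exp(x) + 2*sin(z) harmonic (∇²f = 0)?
No, ∇²f = 4*exp(x) - 2*sin(z)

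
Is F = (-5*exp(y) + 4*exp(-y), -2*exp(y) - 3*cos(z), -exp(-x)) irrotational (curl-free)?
No, ∇×F = (-3*sin(z), -exp(-x), sinh(y) + 9*cosh(y))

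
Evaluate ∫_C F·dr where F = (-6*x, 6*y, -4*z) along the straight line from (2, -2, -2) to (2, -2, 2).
0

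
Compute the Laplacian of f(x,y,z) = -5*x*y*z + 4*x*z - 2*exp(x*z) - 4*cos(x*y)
-2*x**2*exp(x*z) + 4*x**2*cos(x*y) + 4*y**2*cos(x*y) - 2*z**2*exp(x*z)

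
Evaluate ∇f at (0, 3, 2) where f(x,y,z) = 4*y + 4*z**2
(0, 4, 16)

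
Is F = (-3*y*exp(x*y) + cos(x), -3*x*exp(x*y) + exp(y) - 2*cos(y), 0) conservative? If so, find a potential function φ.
Yes, F is conservative. φ = exp(y) - 3*exp(x*y) + sin(x) - 2*sin(y)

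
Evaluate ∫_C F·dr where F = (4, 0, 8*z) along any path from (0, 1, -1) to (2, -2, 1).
8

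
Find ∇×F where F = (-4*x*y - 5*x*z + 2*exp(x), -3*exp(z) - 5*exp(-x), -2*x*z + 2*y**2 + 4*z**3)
(4*y + 3*exp(z), -5*x + 2*z, 4*x + 5*exp(-x))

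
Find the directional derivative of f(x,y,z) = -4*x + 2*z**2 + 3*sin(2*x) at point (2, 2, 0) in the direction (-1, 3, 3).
2*sqrt(19)*(2 - 3*cos(4))/19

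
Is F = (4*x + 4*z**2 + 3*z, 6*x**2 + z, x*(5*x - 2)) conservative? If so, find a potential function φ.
No, ∇×F = (-1, -10*x + 8*z + 5, 12*x) ≠ 0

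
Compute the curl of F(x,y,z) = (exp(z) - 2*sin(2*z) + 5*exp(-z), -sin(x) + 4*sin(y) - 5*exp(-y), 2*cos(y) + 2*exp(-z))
(-2*sin(y), exp(z) - 4*cos(2*z) - 5*exp(-z), -cos(x))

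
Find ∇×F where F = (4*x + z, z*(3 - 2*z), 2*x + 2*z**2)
(4*z - 3, -1, 0)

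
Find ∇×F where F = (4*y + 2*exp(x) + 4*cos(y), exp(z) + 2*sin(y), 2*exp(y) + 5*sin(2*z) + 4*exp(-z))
(2*exp(y) - exp(z), 0, 4*sin(y) - 4)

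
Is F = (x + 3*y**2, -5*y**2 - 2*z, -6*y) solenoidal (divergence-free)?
No, ∇·F = 1 - 10*y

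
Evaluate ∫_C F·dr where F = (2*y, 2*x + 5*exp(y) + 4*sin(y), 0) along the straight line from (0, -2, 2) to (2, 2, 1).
8 + 10*sinh(2)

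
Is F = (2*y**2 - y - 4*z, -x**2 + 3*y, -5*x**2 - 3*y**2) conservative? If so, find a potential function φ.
No, ∇×F = (-6*y, 10*x - 4, -2*x - 4*y + 1) ≠ 0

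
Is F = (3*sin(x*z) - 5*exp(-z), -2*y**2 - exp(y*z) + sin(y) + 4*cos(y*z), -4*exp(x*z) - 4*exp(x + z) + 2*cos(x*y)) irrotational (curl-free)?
No, ∇×F = (-2*x*sin(x*y) + y*exp(y*z) + 4*y*sin(y*z), 3*x*cos(x*z) + 2*y*sin(x*y) + 4*z*exp(x*z) + 4*exp(x + z) + 5*exp(-z), 0)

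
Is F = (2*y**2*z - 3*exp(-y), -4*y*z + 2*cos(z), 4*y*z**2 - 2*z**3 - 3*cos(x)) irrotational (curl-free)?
No, ∇×F = (4*y + 4*z**2 + 2*sin(z), 2*y**2 - 3*sin(x), -4*y*z - 3*exp(-y))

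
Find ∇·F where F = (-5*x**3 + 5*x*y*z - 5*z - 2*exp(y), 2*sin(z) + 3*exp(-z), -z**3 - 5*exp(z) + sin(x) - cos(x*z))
-15*x**2 + x*sin(x*z) + 5*y*z - 3*z**2 - 5*exp(z)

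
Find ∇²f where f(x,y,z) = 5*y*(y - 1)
10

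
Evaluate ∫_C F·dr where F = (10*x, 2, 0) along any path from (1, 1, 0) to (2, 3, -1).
19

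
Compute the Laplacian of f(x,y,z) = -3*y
0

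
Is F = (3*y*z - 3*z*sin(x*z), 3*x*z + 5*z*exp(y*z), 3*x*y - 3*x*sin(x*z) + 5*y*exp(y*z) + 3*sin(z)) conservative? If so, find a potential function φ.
Yes, F is conservative. φ = 3*x*y*z + 5*exp(y*z) - 3*cos(z) + 3*cos(x*z)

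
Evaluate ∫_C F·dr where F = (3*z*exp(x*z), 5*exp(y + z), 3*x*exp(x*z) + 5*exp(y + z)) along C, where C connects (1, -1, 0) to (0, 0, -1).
0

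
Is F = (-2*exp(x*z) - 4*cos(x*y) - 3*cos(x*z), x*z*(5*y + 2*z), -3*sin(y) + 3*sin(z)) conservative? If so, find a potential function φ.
No, ∇×F = (-5*x*y - 4*x*z - 3*cos(y), x*(-2*exp(x*z) + 3*sin(x*z)), -4*x*sin(x*y) + z*(5*y + 2*z)) ≠ 0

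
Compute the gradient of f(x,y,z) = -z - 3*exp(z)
(0, 0, -3*exp(z) - 1)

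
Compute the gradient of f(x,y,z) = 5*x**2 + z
(10*x, 0, 1)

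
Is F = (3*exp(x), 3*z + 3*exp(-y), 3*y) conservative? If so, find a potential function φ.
Yes, F is conservative. φ = 3*y*z + 3*exp(x) - 3*exp(-y)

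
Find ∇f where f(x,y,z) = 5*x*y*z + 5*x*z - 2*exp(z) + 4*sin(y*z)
(5*z*(y + 1), z*(5*x + 4*cos(y*z)), 5*x*y + 5*x + 4*y*cos(y*z) - 2*exp(z))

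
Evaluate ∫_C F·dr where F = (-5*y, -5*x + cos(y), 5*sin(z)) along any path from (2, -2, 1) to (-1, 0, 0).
-25 + sin(2) + 5*cos(1)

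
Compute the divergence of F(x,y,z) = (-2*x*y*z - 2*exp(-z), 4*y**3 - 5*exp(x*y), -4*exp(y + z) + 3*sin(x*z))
-5*x*exp(x*y) + 3*x*cos(x*z) + 12*y**2 - 2*y*z - 4*exp(y + z)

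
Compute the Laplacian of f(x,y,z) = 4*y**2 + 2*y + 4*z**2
16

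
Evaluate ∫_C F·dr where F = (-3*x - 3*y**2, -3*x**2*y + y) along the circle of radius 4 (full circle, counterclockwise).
0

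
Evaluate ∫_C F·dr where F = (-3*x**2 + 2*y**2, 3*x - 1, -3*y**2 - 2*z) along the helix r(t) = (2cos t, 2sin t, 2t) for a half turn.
-4*pi**2 - 6*pi - 16/3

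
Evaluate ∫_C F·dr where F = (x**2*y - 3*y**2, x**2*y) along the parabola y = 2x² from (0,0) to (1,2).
-2/3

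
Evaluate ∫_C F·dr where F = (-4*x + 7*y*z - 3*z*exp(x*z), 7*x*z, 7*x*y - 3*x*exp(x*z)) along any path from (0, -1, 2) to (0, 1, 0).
0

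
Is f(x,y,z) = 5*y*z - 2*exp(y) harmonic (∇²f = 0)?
No, ∇²f = -2*exp(y)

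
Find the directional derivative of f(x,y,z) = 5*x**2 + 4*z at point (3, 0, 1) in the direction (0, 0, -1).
-4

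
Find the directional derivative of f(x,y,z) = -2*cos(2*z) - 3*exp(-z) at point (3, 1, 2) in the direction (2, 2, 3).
3*sqrt(17)*(4*exp(2)*sin(4) + 3)*exp(-2)/17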